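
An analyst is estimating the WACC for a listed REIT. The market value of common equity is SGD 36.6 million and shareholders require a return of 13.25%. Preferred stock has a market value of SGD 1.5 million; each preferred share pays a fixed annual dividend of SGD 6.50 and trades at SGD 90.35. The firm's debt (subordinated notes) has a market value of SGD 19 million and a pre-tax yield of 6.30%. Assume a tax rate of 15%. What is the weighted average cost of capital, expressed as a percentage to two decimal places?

Cost of preferred: Rp = 6.5 / 90.35 = 7.1942%.
Total capital V = 36.6 + 1.5 + 19 = 57.1.
Equity: weight = 36.6/57.1 = 0.6410; cost = 13.25%.
Preferred: weight = 1.5/57.1 = 0.0263; cost = 7.1942%.
Subordinated notes: weight = 19/57.1 = 0.3327; after-tax cost = 6.3% × (1 − 15%) = 5.3550%.
WACC = 0.6410 × 13.2500% + 0.0263 × 7.1942% + 0.3327 × 5.3550% = 10.4639%.

10.46%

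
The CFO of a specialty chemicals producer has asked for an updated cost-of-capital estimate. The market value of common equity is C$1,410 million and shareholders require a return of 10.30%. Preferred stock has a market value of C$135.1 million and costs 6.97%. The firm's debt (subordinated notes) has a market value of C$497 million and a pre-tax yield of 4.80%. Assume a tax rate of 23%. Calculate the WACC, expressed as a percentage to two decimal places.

8.47%

Total capital V = 1410 + 135.1 + 497 = 2042.1.
Equity: weight = 1410/2042.1 = 0.6905; cost = 10.3%.
Preferred: weight = 135.1/2042.1 = 0.0662; cost = 6.97%.
Subordinated notes: weight = 497/2042.1 = 0.2434; after-tax cost = 4.8% × (1 − 23%) = 3.6960%.
WACC = 0.6905 × 10.3000% + 0.0662 × 6.9700% + 0.2434 × 3.6960% = 8.4724%.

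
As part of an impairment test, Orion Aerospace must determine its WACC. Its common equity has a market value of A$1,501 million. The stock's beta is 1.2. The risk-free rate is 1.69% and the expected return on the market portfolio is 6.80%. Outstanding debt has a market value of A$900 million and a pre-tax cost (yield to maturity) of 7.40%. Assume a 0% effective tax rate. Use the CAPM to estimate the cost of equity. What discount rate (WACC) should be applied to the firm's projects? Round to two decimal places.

7.66%

Market risk premium = 6.8% − 1.69% = 5.11%.
Cost of equity via CAPM: Re = 1.69% + 1.2 × 5.11% = 7.8220%.
Total capital V = 1501 + 900 = 2401.
Equity: weight = 1501/2401 = 0.6252; cost = 7.822%.
Debt: weight = 900/2401 = 0.3748; after-tax cost = 7.4% × (1 − 0%) = 7.4000%.
WACC = 0.6252 × 7.8220% + 0.3748 × 7.4000% = 7.6638%.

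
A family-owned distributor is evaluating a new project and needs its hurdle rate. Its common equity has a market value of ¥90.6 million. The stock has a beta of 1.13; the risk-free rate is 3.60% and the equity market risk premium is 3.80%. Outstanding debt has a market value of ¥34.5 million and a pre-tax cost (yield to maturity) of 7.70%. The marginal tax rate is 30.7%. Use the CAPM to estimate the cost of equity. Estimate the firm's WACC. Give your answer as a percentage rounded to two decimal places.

7.19%

Cost of equity via CAPM: Re = 3.6% + 1.13 × 3.8% = 7.8940%.
Total capital V = 90.6 + 34.5 = 125.1.
Equity: weight = 90.6/125.1 = 0.7242; cost = 7.894%.
Debt: weight = 34.5/125.1 = 0.2758; after-tax cost = 7.7% × (1 − 30.7%) = 5.3361%.
WACC = 0.7242 × 7.8940% + 0.2758 × 5.3361% = 7.1886%.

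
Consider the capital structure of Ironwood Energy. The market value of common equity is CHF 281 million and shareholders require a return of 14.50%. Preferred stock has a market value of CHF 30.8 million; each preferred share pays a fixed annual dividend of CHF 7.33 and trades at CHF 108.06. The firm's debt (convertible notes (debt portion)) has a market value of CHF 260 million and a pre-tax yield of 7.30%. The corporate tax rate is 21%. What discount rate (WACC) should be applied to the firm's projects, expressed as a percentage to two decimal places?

10.11%

Cost of preferred: Rp = 7.33 / 108.06 = 6.7833%.
Total capital V = 281 + 30.8 + 260 = 571.8.
Equity: weight = 281/571.8 = 0.4914; cost = 14.5%.
Preferred: weight = 30.8/571.8 = 0.0539; cost = 6.7833%.
Convertible notes (debt portion): weight = 260/571.8 = 0.4547; after-tax cost = 7.3% × (1 − 21%) = 5.7670%.
WACC = 0.4914 × 14.5000% + 0.0539 × 6.7833% + 0.4547 × 5.7670% = 10.1134%.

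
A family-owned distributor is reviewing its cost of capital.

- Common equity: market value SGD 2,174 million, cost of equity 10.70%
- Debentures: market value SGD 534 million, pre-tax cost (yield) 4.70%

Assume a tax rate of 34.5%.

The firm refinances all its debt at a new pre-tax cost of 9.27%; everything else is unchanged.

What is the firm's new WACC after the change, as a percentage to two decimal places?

After the change:
Total capital V = 2174 + 534 = 2708.
Equity: weight = 2174/2708 = 0.8028; cost = 10.7%.
Debentures: weight = 534/2708 = 0.1972; after-tax cost = 9.27% × (1 − 34.5%) = 6.0718%.
WACC = 0.8028 × 10.7000% + 0.1972 × 6.0718% = 9.7874%.

9.79%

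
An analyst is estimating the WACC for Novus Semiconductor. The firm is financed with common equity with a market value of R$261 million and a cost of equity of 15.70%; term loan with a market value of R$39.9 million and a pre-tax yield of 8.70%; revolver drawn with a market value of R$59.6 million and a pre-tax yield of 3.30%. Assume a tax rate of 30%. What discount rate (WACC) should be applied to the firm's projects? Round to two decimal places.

Total capital V = 261 + 39.9 + 59.6 = 360.5.
Equity: weight = 261/360.5 = 0.7240; cost = 15.7%.
Term loan: weight = 39.9/360.5 = 0.1107; after-tax cost = 8.7% × (1 − 30%) = 6.0900%.
Revolver drawn: weight = 59.6/360.5 = 0.1653; after-tax cost = 3.3% × (1 − 30%) = 2.3100%.
WACC = 0.7240 × 15.7000% + 0.1107 × 6.0900% + 0.1653 × 2.3100% = 12.4227%.

12.42%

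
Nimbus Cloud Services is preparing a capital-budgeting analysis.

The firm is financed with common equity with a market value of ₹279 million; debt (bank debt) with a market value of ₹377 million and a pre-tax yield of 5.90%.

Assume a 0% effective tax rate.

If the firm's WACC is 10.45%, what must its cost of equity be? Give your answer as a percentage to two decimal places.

Total capital V = 279 + 377 = 656.
Equity weight = 279/656 = 0.4253.
Bank debt weight = 377/656 = 0.5747.
Debt contribution = 0.5747 × 5.9% × (1 − 0%) = 3.3907%.
Required equity contribution = 10.45% − 3.3907% = 7.0593%.
Re = 7.0593% / 0.4253 = 16.5982%.

16.60%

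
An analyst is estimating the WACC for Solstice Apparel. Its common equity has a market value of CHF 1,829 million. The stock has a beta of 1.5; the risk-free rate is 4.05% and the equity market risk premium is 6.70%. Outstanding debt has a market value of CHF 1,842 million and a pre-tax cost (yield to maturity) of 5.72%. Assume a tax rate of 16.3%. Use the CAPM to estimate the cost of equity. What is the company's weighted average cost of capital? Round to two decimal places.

9.43%

Cost of equity via CAPM: Re = 4.05% + 1.5 × 6.7% = 14.1000%.
Total capital V = 1829 + 1842 = 3671.
Equity: weight = 1829/3671 = 0.4982; cost = 14.1%.
Debt: weight = 1842/3671 = 0.5018; after-tax cost = 5.72% × (1 − 16.3%) = 4.7876%.
WACC = 0.4982 × 14.1000% + 0.5018 × 4.7876% = 9.4273%.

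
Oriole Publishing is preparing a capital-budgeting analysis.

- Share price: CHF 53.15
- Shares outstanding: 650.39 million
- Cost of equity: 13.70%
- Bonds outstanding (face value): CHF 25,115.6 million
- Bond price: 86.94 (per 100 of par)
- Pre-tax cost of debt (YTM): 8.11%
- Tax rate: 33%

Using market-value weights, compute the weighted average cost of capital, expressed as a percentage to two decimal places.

Market value of equity E = 53.15 × 650.39m = 34568.2285m. Market value of debt D = 25115.6m × 86.94/100 = 21835.50264m.
Total capital V = 34568.2285 + 21835.50264 = 56403.73114.
Equity: weight = 34568.2285/56403.73114 = 0.6129; cost = 13.7%.
Bonds outstanding: weight = 21835.50264/56403.73114 = 0.3871; after-tax cost = 8.11% × (1 − 33%) = 5.4337%.
WACC = 0.6129 × 13.7000% + 0.3871 × 5.4337% = 10.4999%.

10.50%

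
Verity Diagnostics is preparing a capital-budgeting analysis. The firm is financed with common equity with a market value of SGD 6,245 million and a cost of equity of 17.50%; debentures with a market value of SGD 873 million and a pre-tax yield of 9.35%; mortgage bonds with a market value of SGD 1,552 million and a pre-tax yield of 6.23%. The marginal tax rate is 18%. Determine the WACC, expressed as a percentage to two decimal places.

Total capital V = 6245 + 873 + 1552 = 8670.
Equity: weight = 6245/8670 = 0.7203; cost = 17.5%.
Debentures: weight = 873/8670 = 0.1007; after-tax cost = 9.35% × (1 − 18%) = 7.6670%.
Mortgage bonds: weight = 1552/8670 = 0.1790; after-tax cost = 6.23% × (1 − 18%) = 5.1086%.
WACC = 0.7203 × 17.5000% + 0.1007 × 7.6670% + 0.1790 × 5.1086% = 14.2917%.

14.29%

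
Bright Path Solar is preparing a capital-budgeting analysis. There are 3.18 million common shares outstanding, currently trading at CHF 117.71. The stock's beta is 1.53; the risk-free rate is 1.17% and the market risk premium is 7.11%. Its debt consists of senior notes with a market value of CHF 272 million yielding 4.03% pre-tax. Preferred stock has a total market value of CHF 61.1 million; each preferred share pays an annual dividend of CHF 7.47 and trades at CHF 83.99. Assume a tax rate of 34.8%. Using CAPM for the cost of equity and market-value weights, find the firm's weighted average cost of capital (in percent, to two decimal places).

8.15%

Cost of equity via CAPM: Re = 1.17% + 1.53 × 7.11% = 12.0483%.
Cost of preferred: Rp = 7.47 / 83.99 = 8.8939%.
Market value of equity E = 117.71 × 3.18m = 374.3178m.
Total capital V = 374.3178 + 61.1 + 272 = 707.4178.
Equity: weight = 374.3178/707.4178 = 0.5291; cost = 12.0483%.
Preferred: weight = 61.1/707.4178 = 0.0864; cost = 8.8939%.
Senior notes: weight = 272/707.4178 = 0.3845; after-tax cost = 4.03% × (1 − 34.8%) = 2.6276%.
WACC = 0.5291 × 12.0483% + 0.0864 × 8.8939% + 0.3845 × 2.6276% = 8.1536%.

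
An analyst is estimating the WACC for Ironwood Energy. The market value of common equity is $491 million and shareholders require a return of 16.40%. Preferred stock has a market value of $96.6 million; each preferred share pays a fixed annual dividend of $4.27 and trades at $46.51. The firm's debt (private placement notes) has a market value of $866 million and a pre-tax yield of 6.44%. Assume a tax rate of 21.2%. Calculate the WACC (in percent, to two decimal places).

Cost of preferred: Rp = 4.27 / 46.51 = 9.1808%.
Total capital V = 491 + 96.6 + 866 = 1453.6.
Equity: weight = 491/1453.6 = 0.3378; cost = 16.4%.
Preferred: weight = 96.6/1453.6 = 0.0665; cost = 9.1808%.
Private placement notes: weight = 866/1453.6 = 0.5958; after-tax cost = 6.44% × (1 − 21.2%) = 5.0747%.
WACC = 0.3378 × 16.4000% + 0.0665 × 9.1808% + 0.5958 × 5.0747% = 9.1731%.

9.17%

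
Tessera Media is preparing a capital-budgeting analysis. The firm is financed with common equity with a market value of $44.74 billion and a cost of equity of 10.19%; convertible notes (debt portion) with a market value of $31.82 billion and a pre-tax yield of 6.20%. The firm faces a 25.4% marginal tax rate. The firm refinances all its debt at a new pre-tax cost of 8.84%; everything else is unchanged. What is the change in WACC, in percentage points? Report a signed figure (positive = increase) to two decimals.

+0.82 pp

Current WACC:
Total capital V = 44.74 + 31.82 = 76.56.
Equity: weight = 44.74/76.56 = 0.5844; cost = 10.19%.
Convertible notes (debt portion): weight = 31.82/76.56 = 0.4156; after-tax cost = 6.2% × (1 − 25.4%) = 4.6252%.
WACC = 0.5844 × 10.1900% + 0.4156 × 4.6252% = 7.8771%.
After the change:
Total capital V = 44.74 + 31.82 = 76.56.
Equity: weight = 44.74/76.56 = 0.5844; cost = 10.19%.
Convertible notes (debt portion): weight = 31.82/76.56 = 0.4156; after-tax cost = 8.84% × (1 − 25.4%) = 6.5946%.
WACC = 0.5844 × 10.1900% + 0.4156 × 6.5946% = 8.6957%.
Change in WACC = 8.6957% − 7.8771% = 0.8185 pp.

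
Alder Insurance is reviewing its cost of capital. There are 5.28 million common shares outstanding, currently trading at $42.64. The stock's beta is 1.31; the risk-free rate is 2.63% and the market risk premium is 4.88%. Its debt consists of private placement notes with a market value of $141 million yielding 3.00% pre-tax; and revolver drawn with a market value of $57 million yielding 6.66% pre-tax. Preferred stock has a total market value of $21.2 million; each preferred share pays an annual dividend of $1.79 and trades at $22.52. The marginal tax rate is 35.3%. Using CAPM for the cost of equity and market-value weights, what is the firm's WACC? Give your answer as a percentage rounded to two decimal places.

6.12%

Cost of equity via CAPM: Re = 2.63% + 1.31 × 4.88% = 9.0228%.
Cost of preferred: Rp = 1.79 / 22.52 = 7.9485%.
Market value of equity E = 42.64 × 5.28m = 225.1392m.
Total capital V = 225.1392 + 21.2 + 141 + 57 = 444.3392.
Equity: weight = 225.1392/444.3392 = 0.5067; cost = 9.0228%.
Preferred: weight = 21.2/444.3392 = 0.0477; cost = 7.9485%.
Private placement notes: weight = 141/444.3392 = 0.3173; after-tax cost = 3% × (1 − 35.3%) = 1.9410%.
Revolver drawn: weight = 57/444.3392 = 0.1283; after-tax cost = 6.66% × (1 − 35.3%) = 4.3090%.
WACC = 0.5067 × 9.0228% + 0.0477 × 7.9485% + 0.3173 × 1.9410% + 0.1283 × 4.3090% = 6.1196%.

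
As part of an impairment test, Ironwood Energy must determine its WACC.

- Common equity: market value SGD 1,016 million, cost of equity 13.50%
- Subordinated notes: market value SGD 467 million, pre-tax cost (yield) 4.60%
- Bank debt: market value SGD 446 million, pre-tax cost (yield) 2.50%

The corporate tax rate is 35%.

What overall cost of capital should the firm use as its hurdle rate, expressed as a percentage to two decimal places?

Total capital V = 1016 + 467 + 446 = 1929.
Equity: weight = 1016/1929 = 0.5267; cost = 13.5%.
Subordinated notes: weight = 467/1929 = 0.2421; after-tax cost = 4.6% × (1 − 35%) = 2.9900%.
Bank debt: weight = 446/1929 = 0.2312; after-tax cost = 2.5% × (1 − 35%) = 1.6250%.
WACC = 0.5267 × 13.5000% + 0.2421 × 2.9900% + 0.2312 × 1.6250% = 8.2100%.

8.21%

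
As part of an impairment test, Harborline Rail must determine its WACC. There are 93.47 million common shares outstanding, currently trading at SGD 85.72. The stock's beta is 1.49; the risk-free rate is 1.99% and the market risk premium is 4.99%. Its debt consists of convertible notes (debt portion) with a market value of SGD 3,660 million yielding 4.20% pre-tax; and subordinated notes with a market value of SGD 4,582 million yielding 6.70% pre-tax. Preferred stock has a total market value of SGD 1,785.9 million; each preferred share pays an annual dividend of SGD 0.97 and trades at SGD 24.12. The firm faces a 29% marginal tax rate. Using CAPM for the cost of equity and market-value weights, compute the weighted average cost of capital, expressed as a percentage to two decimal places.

Cost of equity via CAPM: Re = 1.99% + 1.49 × 4.99% = 9.4251%.
Cost of preferred: Rp = 0.97 / 24.12 = 4.0216%.
Market value of equity E = 85.72 × 93.47m = 8012.2484m.
Total capital V = 8012.2484 + 1785.9 + 3660 + 4582 = 18040.1484.
Equity: weight = 8012.2484/18040.1484 = 0.4441; cost = 9.4251%.
Preferred: weight = 1785.9/18040.1484 = 0.0990; cost = 4.0216%.
Convertible notes (debt portion): weight = 3660/18040.1484 = 0.2029; after-tax cost = 4.2% × (1 − 29%) = 2.9820%.
Subordinated notes: weight = 4582/18040.1484 = 0.2540; after-tax cost = 6.7% × (1 − 29%) = 4.7570%.
WACC = 0.4441 × 9.4251% + 0.0990 × 4.0216% + 0.2029 × 2.9820% + 0.2540 × 4.7570% = 6.3973%.

6.40%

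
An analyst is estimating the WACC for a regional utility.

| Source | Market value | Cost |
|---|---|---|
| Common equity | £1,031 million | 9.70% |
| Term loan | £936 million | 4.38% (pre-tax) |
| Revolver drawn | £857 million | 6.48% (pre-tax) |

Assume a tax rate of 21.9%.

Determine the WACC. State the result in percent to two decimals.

6.21%

Total capital V = 1031 + 936 + 857 = 2824.
Equity: weight = 1031/2824 = 0.3651; cost = 9.7%.
Term loan: weight = 936/2824 = 0.3314; after-tax cost = 4.38% × (1 − 21.9%) = 3.4208%.
Revolver drawn: weight = 857/2824 = 0.3035; after-tax cost = 6.48% × (1 − 21.9%) = 5.0609%.
WACC = 0.3651 × 9.7000% + 0.3314 × 3.4208% + 0.3035 × 5.0609% = 6.2110%.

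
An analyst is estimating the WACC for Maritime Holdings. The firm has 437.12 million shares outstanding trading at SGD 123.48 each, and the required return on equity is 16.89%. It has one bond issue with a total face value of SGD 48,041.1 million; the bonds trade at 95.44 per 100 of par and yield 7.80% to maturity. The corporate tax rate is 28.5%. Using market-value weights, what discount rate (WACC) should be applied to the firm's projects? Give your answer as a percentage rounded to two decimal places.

Market value of equity E = 123.48 × 437.12m = 53975.5776m. Market value of debt D = 48041.1m × 95.44/100 = 45850.42584m.
Total capital V = 53975.5776 + 45850.42584 = 99826.00344.
Equity: weight = 53975.5776/99826.00344 = 0.5407; cost = 16.89%.
Bonds outstanding: weight = 45850.42584/99826.00344 = 0.4593; after-tax cost = 7.8% × (1 − 28.5%) = 5.5770%.
WACC = 0.5407 × 16.8900% + 0.4593 × 5.5770% = 11.6939%.

11.69%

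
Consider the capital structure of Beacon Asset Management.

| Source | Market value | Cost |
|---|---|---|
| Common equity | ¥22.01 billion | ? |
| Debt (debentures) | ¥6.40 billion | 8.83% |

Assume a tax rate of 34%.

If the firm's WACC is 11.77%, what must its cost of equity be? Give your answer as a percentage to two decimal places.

13.50%

Total capital V = 22.01 + 6.4 = 28.41.
Equity weight = 22.01/28.41 = 0.7747.
Debentures weight = 6.4/28.41 = 0.2253.
Debt contribution = 0.2253 × 8.83% × (1 − 34%) = 1.3128%.
Required equity contribution = 11.77% − 1.3128% = 10.4572%.
Re = 10.4572% / 0.7747 = 13.4979%.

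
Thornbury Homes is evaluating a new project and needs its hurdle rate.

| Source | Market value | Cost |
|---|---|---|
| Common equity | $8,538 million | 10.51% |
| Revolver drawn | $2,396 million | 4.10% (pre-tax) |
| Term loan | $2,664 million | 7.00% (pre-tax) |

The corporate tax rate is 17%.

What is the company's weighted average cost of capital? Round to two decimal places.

8.34%

Total capital V = 8538 + 2396 + 2664 = 13598.
Equity: weight = 8538/13598 = 0.6279; cost = 10.51%.
Revolver drawn: weight = 2396/13598 = 0.1762; after-tax cost = 4.1% × (1 − 17%) = 3.4030%.
Term loan: weight = 2664/13598 = 0.1959; after-tax cost = 7% × (1 − 17%) = 5.8100%.
WACC = 0.6279 × 10.5100% + 0.1762 × 3.4030% + 0.1959 × 5.8100% = 8.3369%.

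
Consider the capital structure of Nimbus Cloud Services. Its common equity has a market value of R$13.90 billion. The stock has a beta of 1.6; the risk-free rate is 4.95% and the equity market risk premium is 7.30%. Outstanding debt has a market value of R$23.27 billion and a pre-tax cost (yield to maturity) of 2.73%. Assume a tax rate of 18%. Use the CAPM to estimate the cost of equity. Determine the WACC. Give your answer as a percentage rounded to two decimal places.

Cost of equity via CAPM: Re = 4.95% + 1.6 × 7.3% = 16.6300%.
Total capital V = 13.9 + 23.27 = 37.17.
Equity: weight = 13.9/37.17 = 0.3740; cost = 16.63%.
Debt: weight = 23.27/37.17 = 0.6260; after-tax cost = 2.73% × (1 − 18%) = 2.2386%.
WACC = 0.3740 × 16.6300% + 0.6260 × 2.2386% = 7.6204%.

7.62%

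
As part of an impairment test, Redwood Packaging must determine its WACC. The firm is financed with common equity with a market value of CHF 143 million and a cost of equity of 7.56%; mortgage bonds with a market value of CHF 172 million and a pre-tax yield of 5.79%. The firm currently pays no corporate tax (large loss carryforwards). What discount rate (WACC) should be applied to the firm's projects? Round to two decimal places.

Total capital V = 143 + 172 = 315.
Equity: weight = 143/315 = 0.4540; cost = 7.56%.
Mortgage bonds: weight = 172/315 = 0.5460; after-tax cost = 5.79% × (1 − 0%) = 5.7900%.
WACC = 0.4540 × 7.5600% + 0.5460 × 5.7900% = 6.5935%.

6.59%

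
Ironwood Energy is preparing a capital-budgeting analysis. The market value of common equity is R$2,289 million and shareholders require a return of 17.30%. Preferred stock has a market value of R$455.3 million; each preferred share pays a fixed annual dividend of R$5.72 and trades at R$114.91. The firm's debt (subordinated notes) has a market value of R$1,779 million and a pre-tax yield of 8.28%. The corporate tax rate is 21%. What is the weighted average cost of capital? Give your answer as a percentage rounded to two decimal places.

11.83%

Cost of preferred: Rp = 5.72 / 114.91 = 4.9778%.
Total capital V = 2289 + 455.3 + 1779 = 4523.3.
Equity: weight = 2289/4523.3 = 0.5060; cost = 17.3%.
Preferred: weight = 455.3/4523.3 = 0.1007; cost = 4.9778%.
Subordinated notes: weight = 1779/4523.3 = 0.3933; after-tax cost = 8.28% × (1 − 21%) = 6.5412%.
WACC = 0.5060 × 17.3000% + 0.1007 × 4.9778% + 0.3933 × 6.5412% = 11.8283%.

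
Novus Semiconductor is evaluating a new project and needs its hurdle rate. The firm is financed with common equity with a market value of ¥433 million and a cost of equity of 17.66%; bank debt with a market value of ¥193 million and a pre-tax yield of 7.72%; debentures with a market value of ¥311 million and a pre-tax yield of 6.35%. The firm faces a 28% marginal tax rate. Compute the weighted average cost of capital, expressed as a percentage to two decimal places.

10.82%

Total capital V = 433 + 193 + 311 = 937.
Equity: weight = 433/937 = 0.4621; cost = 17.66%.
Bank debt: weight = 193/937 = 0.2060; after-tax cost = 7.72% × (1 − 28%) = 5.5584%.
Debentures: weight = 311/937 = 0.3319; after-tax cost = 6.35% × (1 − 28%) = 4.5720%.
WACC = 0.4621 × 17.6600% + 0.2060 × 5.5584% + 0.3319 × 4.5720% = 10.8233%.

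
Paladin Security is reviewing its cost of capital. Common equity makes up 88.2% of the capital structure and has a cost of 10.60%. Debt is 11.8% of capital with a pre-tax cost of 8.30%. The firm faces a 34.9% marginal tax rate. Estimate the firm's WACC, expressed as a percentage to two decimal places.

9.99%

After-tax cost of debt = 8.3% × (1 − 34.9%) = 5.4033%.
WACC = 0.882 × 10.6000% + 0.118 × 5.4033% = 9.9868%.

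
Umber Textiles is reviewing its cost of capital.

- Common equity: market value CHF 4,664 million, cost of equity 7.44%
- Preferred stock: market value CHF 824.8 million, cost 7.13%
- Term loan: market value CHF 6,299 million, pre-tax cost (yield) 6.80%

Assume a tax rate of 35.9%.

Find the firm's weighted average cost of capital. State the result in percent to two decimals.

Total capital V = 4664 + 824.8 + 6299 = 11787.8.
Equity: weight = 4664/11787.8 = 0.3957; cost = 7.44%.
Preferred: weight = 824.8/11787.8 = 0.0700; cost = 7.13%.
Term loan: weight = 6299/11787.8 = 0.5344; after-tax cost = 6.8% × (1 − 35.9%) = 4.3588%.
WACC = 0.3957 × 7.4400% + 0.0700 × 7.1300% + 0.5344 × 4.3588% = 5.7718%.

5.77%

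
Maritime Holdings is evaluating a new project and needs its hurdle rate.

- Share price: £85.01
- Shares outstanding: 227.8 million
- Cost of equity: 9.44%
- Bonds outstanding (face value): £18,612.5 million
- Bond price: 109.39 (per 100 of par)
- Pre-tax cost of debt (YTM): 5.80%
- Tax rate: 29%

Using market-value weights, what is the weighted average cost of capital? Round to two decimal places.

Market value of equity E = 85.01 × 227.8m = 19365.278m. Market value of debt D = 18612.5m × 109.39/100 = 20360.21375m.
Total capital V = 19365.278 + 20360.21375 = 39725.49175.
Equity: weight = 19365.278/39725.49175 = 0.4875; cost = 9.44%.
Bonds outstanding: weight = 20360.21375/39725.49175 = 0.5125; after-tax cost = 5.8% × (1 − 29%) = 4.1180%.
WACC = 0.4875 × 9.4400% + 0.5125 × 4.1180% = 6.7124%.

6.71%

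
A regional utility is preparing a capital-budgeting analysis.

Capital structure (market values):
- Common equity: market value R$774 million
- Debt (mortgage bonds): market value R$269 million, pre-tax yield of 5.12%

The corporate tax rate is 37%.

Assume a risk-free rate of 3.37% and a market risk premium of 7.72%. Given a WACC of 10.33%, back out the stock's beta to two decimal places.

Total capital V = 774 + 269 = 1043.
Equity weight = 774/1043 = 0.7421.
Mortgage bonds weight = 269/1043 = 0.2579.
Debt contribution = 0.2579 × 5.12% × (1 − 37%) = 0.8319%.
Required equity contribution = 10.33% − 0.8319% = 9.4981%  ⇒  Re = 12.7991%.
CAPM: 12.7991% = 3.37% + β × 7.72%  ⇒  β = 1.2214.

1.22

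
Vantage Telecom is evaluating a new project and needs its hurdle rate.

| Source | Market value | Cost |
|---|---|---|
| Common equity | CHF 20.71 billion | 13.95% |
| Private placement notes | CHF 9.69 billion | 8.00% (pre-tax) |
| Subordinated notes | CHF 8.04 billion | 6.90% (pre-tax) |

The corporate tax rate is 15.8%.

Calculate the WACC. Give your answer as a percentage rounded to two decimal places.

10.43%

Total capital V = 20.71 + 9.69 + 8.04 = 38.44.
Equity: weight = 20.71/38.44 = 0.5388; cost = 13.95%.
Private placement notes: weight = 9.69/38.44 = 0.2521; after-tax cost = 8% × (1 − 15.8%) = 6.7360%.
Subordinated notes: weight = 8.04/38.44 = 0.2092; after-tax cost = 6.9% × (1 − 15.8%) = 5.8098%.
WACC = 0.5388 × 13.9500% + 0.2521 × 6.7360% + 0.2092 × 5.8098% = 10.4289%.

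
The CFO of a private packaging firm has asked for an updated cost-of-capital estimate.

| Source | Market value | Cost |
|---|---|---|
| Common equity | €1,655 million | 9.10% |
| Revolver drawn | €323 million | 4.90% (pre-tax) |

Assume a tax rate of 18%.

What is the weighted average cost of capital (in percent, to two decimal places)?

8.27%

Total capital V = 1655 + 323 = 1978.
Equity: weight = 1655/1978 = 0.8367; cost = 9.1%.
Revolver drawn: weight = 323/1978 = 0.1633; after-tax cost = 4.9% × (1 − 18%) = 4.0180%.
WACC = 0.8367 × 9.1000% + 0.1633 × 4.0180% = 8.2701%.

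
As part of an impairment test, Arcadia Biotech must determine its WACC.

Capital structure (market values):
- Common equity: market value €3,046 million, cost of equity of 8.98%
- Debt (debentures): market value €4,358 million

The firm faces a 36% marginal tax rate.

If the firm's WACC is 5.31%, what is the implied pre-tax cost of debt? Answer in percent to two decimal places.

4.29%

Total capital V = 3046 + 4358 = 7404.
Equity weight = 3046/7404 = 0.4114.
Debentures weight = 4358/7404 = 0.5886.
Equity contribution = 0.4114 × 8.98% = 3.6944%.
Remaining for debt = 5.31% − 3.6944% = 1.6156%.
Rd × (1 − 36%) × 0.5886 = 1.6156%  ⇒  Rd = 4.2889%.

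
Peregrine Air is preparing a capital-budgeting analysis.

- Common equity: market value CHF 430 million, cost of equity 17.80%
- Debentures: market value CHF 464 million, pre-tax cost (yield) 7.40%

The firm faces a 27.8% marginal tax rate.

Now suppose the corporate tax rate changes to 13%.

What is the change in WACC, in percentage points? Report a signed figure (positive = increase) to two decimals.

Current WACC:
Total capital V = 430 + 464 = 894.
Equity: weight = 430/894 = 0.4810; cost = 17.8%.
Debentures: weight = 464/894 = 0.5190; after-tax cost = 7.4% × (1 − 27.8%) = 5.3428%.
WACC = 0.4810 × 17.8000% + 0.5190 × 5.3428% = 11.3345%.
After the change:
Total capital V = 430 + 464 = 894.
Equity: weight = 430/894 = 0.4810; cost = 17.8%.
Debentures: weight = 464/894 = 0.5190; after-tax cost = 7.4% × (1 − 13%) = 6.4380%.
WACC = 0.4810 × 17.8000% + 0.5190 × 6.4380% = 11.9029%.
Change in WACC = 11.9029% − 11.3345% = 0.5684 pp.

+0.57 pp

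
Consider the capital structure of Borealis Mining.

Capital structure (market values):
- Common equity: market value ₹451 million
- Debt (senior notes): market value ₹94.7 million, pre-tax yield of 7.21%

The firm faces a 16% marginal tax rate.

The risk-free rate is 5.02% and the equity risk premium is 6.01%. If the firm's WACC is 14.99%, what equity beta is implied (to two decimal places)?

Total capital V = 451 + 94.7 = 545.7.
Equity weight = 451/545.7 = 0.8265.
Senior notes weight = 94.7/545.7 = 0.1735.
Debt contribution = 0.1735 × 7.21% × (1 − 16%) = 1.0510%.
Required equity contribution = 14.99% − 1.0510% = 13.9390%  ⇒  Re = 16.8659%.
CAPM: 16.8659% = 5.02% + β × 6.01%  ⇒  β = 1.9710.

1.97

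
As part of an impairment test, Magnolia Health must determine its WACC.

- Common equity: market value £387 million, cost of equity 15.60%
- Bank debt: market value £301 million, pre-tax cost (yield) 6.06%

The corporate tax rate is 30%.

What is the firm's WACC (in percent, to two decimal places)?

10.63%

Total capital V = 387 + 301 = 688.
Equity: weight = 387/688 = 0.5625; cost = 15.6%.
Bank debt: weight = 301/688 = 0.4375; after-tax cost = 6.06% × (1 − 30%) = 4.2420%.
WACC = 0.5625 × 15.6000% + 0.4375 × 4.2420% = 10.6309%.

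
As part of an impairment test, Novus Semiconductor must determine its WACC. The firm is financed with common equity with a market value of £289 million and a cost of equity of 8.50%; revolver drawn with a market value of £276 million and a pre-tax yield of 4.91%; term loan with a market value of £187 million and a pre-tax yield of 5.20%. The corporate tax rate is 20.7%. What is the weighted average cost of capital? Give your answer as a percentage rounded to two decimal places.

5.72%

Total capital V = 289 + 276 + 187 = 752.
Equity: weight = 289/752 = 0.3843; cost = 8.5%.
Revolver drawn: weight = 276/752 = 0.3670; after-tax cost = 4.91% × (1 − 20.7%) = 3.8936%.
Term loan: weight = 187/752 = 0.2487; after-tax cost = 5.2% × (1 − 20.7%) = 4.1236%.
WACC = 0.3843 × 8.5000% + 0.3670 × 3.8936% + 0.2487 × 4.1236% = 5.7211%.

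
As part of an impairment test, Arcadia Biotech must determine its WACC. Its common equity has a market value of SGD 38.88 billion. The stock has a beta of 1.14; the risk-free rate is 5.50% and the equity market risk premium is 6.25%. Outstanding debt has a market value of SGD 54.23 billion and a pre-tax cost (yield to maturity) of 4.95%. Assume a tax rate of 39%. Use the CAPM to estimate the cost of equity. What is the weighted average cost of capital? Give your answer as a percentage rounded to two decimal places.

Cost of equity via CAPM: Re = 5.5% + 1.14 × 6.25% = 12.6250%.
Total capital V = 38.88 + 54.23 = 93.11.
Equity: weight = 38.88/93.11 = 0.4176; cost = 12.625%.
Debt: weight = 54.23/93.11 = 0.5824; after-tax cost = 4.95% × (1 − 39%) = 3.0195%.
WACC = 0.4176 × 12.6250% + 0.5824 × 3.0195% = 7.0305%.

7.03%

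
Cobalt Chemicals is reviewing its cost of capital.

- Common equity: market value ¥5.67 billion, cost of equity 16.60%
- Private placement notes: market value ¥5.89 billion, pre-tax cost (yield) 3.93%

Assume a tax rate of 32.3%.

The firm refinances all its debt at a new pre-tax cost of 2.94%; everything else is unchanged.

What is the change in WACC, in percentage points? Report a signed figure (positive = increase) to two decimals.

Current WACC:
Total capital V = 5.67 + 5.89 = 11.56.
Equity: weight = 5.67/11.56 = 0.4905; cost = 16.6%.
Private placement notes: weight = 5.89/11.56 = 0.5095; after-tax cost = 3.93% × (1 − 32.3%) = 2.6606%.
WACC = 0.4905 × 16.6000% + 0.5095 × 2.6606% = 9.4977%.
After the change:
Total capital V = 5.67 + 5.89 = 11.56.
Equity: weight = 5.67/11.56 = 0.4905; cost = 16.6%.
Private placement notes: weight = 5.89/11.56 = 0.5095; after-tax cost = 2.94% × (1 − 32.3%) = 1.9904%.
WACC = 0.4905 × 16.6000% + 0.5095 × 1.9904% = 9.1562%.
Change in WACC = 9.1562% − 9.4977% = -0.3415 pp.

-0.34 pp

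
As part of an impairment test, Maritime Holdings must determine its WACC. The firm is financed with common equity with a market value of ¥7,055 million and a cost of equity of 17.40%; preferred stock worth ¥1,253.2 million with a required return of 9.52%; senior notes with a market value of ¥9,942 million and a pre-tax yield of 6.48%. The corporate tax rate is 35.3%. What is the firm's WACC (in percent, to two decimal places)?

9.66%

Total capital V = 7055 + 1253.2 + 9942 = 18250.2.
Equity: weight = 7055/18250.2 = 0.3866; cost = 17.4%.
Preferred: weight = 1253.2/18250.2 = 0.0687; cost = 9.52%.
Senior notes: weight = 9942/18250.2 = 0.5448; after-tax cost = 6.48% × (1 − 35.3%) = 4.1926%.
WACC = 0.3866 × 17.4000% + 0.0687 × 9.5200% + 0.5448 × 4.1926% = 9.6640%.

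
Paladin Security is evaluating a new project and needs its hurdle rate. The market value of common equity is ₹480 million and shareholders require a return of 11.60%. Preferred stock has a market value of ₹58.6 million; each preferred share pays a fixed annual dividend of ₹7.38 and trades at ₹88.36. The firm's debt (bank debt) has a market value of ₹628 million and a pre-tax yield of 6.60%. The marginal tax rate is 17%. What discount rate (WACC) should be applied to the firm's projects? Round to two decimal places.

8.14%

Cost of preferred: Rp = 7.38 / 88.36 = 8.3522%.
Total capital V = 480 + 58.6 + 628 = 1166.6.
Equity: weight = 480/1166.6 = 0.4115; cost = 11.6%.
Preferred: weight = 58.6/1166.6 = 0.0502; cost = 8.3522%.
Bank debt: weight = 628/1166.6 = 0.5383; after-tax cost = 6.6% × (1 − 17%) = 5.4780%.
WACC = 0.4115 × 11.6000% + 0.0502 × 8.3522% + 0.5383 × 5.4780% = 8.1413%.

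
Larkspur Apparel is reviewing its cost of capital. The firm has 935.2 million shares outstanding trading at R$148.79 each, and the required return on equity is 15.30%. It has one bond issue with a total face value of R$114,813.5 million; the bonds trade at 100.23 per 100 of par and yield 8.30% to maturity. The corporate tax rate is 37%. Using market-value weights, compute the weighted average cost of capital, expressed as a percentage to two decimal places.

10.74%

Market value of equity E = 148.79 × 935.2m = 139148.408m. Market value of debt D = 114813.5m × 100.23/100 = 115077.57105m.
Total capital V = 139148.408 + 115077.57105 = 254225.97905.
Equity: weight = 139148.408/254225.97905 = 0.5473; cost = 15.3%.
Bonds outstanding: weight = 115077.57105/254225.97905 = 0.4527; after-tax cost = 8.3% × (1 − 37%) = 5.2290%.
WACC = 0.5473 × 15.3000% + 0.4527 × 5.2290% = 10.7413%.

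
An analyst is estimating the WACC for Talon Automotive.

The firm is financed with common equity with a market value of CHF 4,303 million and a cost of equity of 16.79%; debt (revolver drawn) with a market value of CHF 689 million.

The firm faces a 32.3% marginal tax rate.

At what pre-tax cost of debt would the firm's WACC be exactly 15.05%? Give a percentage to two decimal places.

6.18%

Total capital V = 4303 + 689 = 4992.
Equity weight = 4303/4992 = 0.8620.
Revolver drawn weight = 689/4992 = 0.1380.
Equity contribution = 0.8620 × 16.79% = 14.4726%.
Remaining for debt = 15.05% − 14.4726% = 0.5774%.
Rd × (1 − 32.3%) × 0.1380 = 0.5774%  ⇒  Rd = 6.1790%.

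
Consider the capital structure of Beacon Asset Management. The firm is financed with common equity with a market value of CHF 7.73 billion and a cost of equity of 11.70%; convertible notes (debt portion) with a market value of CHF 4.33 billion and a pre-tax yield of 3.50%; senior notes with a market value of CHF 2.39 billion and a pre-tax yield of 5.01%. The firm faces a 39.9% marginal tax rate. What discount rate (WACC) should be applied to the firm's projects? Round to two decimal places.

Total capital V = 7.73 + 4.33 + 2.39 = 14.45.
Equity: weight = 7.73/14.45 = 0.5349; cost = 11.7%.
Convertible notes (debt portion): weight = 4.33/14.45 = 0.2997; after-tax cost = 3.5% × (1 − 39.9%) = 2.1035%.
Senior notes: weight = 2.39/14.45 = 0.1654; after-tax cost = 5.01% × (1 − 39.9%) = 3.0110%.
WACC = 0.5349 × 11.7000% + 0.2997 × 2.1035% + 0.1654 × 3.0110% = 7.3872%.

7.39%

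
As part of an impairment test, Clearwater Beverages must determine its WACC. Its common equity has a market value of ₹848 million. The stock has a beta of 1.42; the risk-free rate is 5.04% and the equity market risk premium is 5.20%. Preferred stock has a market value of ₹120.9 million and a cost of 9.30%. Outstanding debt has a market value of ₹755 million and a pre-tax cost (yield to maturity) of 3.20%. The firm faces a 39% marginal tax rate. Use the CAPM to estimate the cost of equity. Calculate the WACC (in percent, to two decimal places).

Cost of equity via CAPM: Re = 5.04% + 1.42 × 5.2% = 12.4240%.
Total capital V = 848 + 120.9 + 755 = 1723.9.
Equity: weight = 848/1723.9 = 0.4919; cost = 12.424%.
Preferred: weight = 120.9/1723.9 = 0.0701; cost = 9.3%.
Debt: weight = 755/1723.9 = 0.4380; after-tax cost = 3.2% × (1 − 39%) = 1.9520%.
WACC = 0.4919 × 12.4240% + 0.0701 × 9.3000% + 0.4380 × 1.9520% = 7.6186%.

7.62%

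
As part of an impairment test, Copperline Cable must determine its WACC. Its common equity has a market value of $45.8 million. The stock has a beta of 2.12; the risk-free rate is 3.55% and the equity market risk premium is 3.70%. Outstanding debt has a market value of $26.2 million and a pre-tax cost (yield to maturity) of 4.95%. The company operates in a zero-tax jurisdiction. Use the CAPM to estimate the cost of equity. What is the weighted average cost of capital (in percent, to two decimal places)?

Cost of equity via CAPM: Re = 3.55% + 2.12 × 3.7% = 11.3940%.
Total capital V = 45.8 + 26.2 = 72.
Equity: weight = 45.8/72 = 0.6361; cost = 11.394%.
Debt: weight = 26.2/72 = 0.3639; after-tax cost = 4.95% × (1 − 0%) = 4.9500%.
WACC = 0.6361 × 11.3940% + 0.3639 × 4.9500% = 9.0491%.

9.05%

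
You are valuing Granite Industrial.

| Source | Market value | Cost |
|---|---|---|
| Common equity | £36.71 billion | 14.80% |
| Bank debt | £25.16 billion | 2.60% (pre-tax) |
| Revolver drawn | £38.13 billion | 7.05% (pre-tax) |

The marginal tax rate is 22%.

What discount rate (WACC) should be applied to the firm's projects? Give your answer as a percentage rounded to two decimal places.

8.04%

Total capital V = 36.71 + 25.16 + 38.13 = 100.
Equity: weight = 36.71/100 = 0.3671; cost = 14.8%.
Bank debt: weight = 25.16/100 = 0.2516; after-tax cost = 2.6% × (1 − 22%) = 2.0280%.
Revolver drawn: weight = 38.13/100 = 0.3813; after-tax cost = 7.05% × (1 − 22%) = 5.4990%.
WACC = 0.3671 × 14.8000% + 0.2516 × 2.0280% + 0.3813 × 5.4990% = 8.0401%.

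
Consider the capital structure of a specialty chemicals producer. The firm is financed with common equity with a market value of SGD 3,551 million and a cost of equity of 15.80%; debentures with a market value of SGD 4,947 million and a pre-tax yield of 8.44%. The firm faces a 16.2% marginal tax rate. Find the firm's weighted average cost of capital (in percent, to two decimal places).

10.72%

Total capital V = 3551 + 4947 = 8498.
Equity: weight = 3551/8498 = 0.4179; cost = 15.8%.
Debentures: weight = 4947/8498 = 0.5821; after-tax cost = 8.44% × (1 − 16.2%) = 7.0727%.
WACC = 0.4179 × 15.8000% + 0.5821 × 7.0727% = 10.7195%.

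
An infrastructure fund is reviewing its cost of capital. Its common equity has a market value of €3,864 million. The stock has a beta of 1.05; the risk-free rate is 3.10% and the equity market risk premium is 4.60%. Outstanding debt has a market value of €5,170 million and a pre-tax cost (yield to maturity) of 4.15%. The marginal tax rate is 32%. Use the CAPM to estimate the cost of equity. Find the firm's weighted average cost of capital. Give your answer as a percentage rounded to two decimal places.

5.01%

Cost of equity via CAPM: Re = 3.1% + 1.05 × 4.6% = 7.9300%.
Total capital V = 3864 + 5170 = 9034.
Equity: weight = 3864/9034 = 0.4277; cost = 7.93%.
Debt: weight = 5170/9034 = 0.5723; after-tax cost = 4.15% × (1 − 32%) = 2.8220%.
WACC = 0.4277 × 7.9300% + 0.5723 × 2.8220% = 5.0068%.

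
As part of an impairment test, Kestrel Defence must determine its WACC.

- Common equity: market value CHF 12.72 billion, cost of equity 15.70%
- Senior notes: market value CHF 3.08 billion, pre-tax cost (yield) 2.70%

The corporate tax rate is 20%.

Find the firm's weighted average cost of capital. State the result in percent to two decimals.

Total capital V = 12.72 + 3.08 = 15.8.
Equity: weight = 12.72/15.8 = 0.8051; cost = 15.7%.
Senior notes: weight = 3.08/15.8 = 0.1949; after-tax cost = 2.7% × (1 − 20%) = 2.1600%.
WACC = 0.8051 × 15.7000% + 0.1949 × 2.1600% = 13.0606%.

13.06%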